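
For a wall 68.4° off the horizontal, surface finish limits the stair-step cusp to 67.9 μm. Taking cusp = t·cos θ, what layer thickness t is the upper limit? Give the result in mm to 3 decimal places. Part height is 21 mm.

0.184 mm

cos(68.4°) = 0.3681; t_max = 0.0679/0.3681 = 0.184 mm.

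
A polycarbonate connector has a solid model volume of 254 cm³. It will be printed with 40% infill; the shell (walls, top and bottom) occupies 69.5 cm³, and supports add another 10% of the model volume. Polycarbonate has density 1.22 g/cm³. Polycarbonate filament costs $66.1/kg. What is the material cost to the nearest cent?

$13.60

Infill region = 254 − 69.5 = 184.5 cm³.
Infill deposited: 0.40 × 184.5 → 73.8 cm³.
Support = 0.10 × 254 = 25.4 cm³.
Total extruded: 69.5 + 73.8 + 25.4 → 168.7 cm³.
Mass: 168.7 × 1.22 → 205.814 g.
At $66.1/kg: 205.814/1000 × 66.1 = $13.60.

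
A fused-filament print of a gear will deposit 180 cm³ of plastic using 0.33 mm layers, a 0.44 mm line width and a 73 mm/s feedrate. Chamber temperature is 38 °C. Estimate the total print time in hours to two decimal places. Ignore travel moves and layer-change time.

4.72 hours

Extrusion cross-section: 0.33 × 0.44 → 0.1452 mm².
Total extruded path = 180000/0.1452 = 1239669.4 mm.
Time extruding = 1239669.4 / 73 = 16981.8 s.
Converting: 16981.8 s = 4.72 hours.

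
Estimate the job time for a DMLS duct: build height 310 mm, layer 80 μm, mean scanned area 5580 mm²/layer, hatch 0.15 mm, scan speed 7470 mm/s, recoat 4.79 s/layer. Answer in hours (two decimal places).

Layers = ⌈310/0.08⌉ = 3875.
Per-layer scan distance = 5580 / 0.15, so 37200 mm.
Laser time per layer: 37200 / 7470 → 4.9799 s.
Layer cycle = 4.9799 + 4.79 = 9.7699 s.
Total: 3875 × 9.7699 s = 37858.3625 s → 10.52 hours.

10.52 hours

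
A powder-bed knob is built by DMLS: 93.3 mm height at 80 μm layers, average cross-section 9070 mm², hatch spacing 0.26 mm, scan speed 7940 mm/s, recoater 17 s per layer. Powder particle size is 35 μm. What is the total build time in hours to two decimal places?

Layers = ⌈93.3/0.08⌉ = 1167.
Hatch length per layer: 9070 / 0.26 → 34884.6 mm.
Laser time per layer = 34884.6 / 7940 = 4.3935 s.
Per-layer time = 4.3935 + 17, so 21.3935 s.
1167 layers × 21.3935 s/layer = 24966.2145 s, i.e. 6.94 hours.

6.94 hours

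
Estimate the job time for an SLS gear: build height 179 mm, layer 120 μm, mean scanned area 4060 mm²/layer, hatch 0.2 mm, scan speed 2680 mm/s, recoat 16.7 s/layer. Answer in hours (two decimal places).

Layer count = ceil(179 / 0.12) = 1492.
Per-layer scan distance = 4060 / 0.2 = 20300 mm.
Laser time per layer: 20300 / 2680 → 7.5746 s.
Layer cycle = 7.5746 + 16.7, so 24.2746 s.
1492 layers × 24.2746 s/layer = 36217.7032 s, i.e. 10.06 hours.

10.06 hours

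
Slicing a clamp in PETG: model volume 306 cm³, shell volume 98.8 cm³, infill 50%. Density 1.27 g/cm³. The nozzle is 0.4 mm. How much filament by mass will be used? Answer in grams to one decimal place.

Infill region = 306 − 98.8, so 207.2 cm³.
Infill volume = 0.50 × 207.2, so 103.6 cm³.
Total printed volume = 98.8 + 103.6 = 202.4 cm³.
Mass: 202.4 × 1.27 → 257.048 g.

257.0 g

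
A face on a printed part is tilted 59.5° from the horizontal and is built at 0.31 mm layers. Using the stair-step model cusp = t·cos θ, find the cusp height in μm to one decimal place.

h_c = t·cos θ = 0.31 × 0.5075 = 0.157325 mm (157.3 μm).

157.3 μm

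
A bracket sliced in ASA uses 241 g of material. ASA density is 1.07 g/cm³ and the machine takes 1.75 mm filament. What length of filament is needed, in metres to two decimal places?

Volume = 241 g / 1.07 g·cm⁻³ = 225.2336 cm³ = 225233.6 mm³.
A = π r² = π × 0.875² = 2.4053 mm².
L = V/A = 225233.6/2.4053 = 93640.54 mm → 93.64 m.

93.64 m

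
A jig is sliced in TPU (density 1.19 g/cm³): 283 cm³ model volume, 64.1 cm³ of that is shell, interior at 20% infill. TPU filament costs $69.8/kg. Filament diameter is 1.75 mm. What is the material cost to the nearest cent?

$8.96

Volume inside the shell: 283 − 64.1 → 218.9 cm³.
Infill deposited = 0.20 × 218.9, so 43.78 cm³.
Total printed volume = 64.1 + 43.78, so 107.88 cm³.
Mass = 107.88 × 1.19 = 128.3772 g.
Cost = 128.3772 g / 1000 × $69.8/kg = $8.96.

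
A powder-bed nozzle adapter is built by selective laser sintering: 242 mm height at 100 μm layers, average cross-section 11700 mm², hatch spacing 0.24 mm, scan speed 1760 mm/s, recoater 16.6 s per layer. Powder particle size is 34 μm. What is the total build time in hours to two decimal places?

29.78 hours

Layers = ⌈242/0.1⌉ = 2420.
Hatch length per layer = 11700 / 0.24, so 48750 mm.
Scan time per layer: 48750 / 1760 → 27.6989 s.
Layer cycle = 27.6989 + 16.6, so 44.2989 s.
Total: 2420 × 44.2989 s = 107203.338 s → 29.78 hours.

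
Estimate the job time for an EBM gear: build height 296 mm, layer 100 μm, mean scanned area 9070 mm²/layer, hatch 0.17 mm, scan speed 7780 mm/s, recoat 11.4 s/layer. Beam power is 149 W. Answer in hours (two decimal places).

15.01 hours

Layer count = ceil(296 / 0.1) = 2960.
Scan path per layer: 9070 / 0.17 → 53352.9 mm.
Beam time per layer = 53352.9 / 7780, so 6.8577 s.
Per-layer time: 6.8577 + 11.4 → 18.2577 s.
Total: 2960 × 18.2577 s = 54042.792 s → 15.01 hours.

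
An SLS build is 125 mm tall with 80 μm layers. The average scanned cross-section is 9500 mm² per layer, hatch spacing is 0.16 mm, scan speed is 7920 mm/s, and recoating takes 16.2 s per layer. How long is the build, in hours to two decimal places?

Layer count = ceil(125 / 0.08) = 1563.
Hatch length per layer = 9500 / 0.16 = 59375 mm.
Laser time per layer = 59375 / 7920 = 7.4968 s.
Per-layer time = 7.4968 + 16.2, so 23.6968 s.
Build time = 1563 × 23.6968 = 37038.0984 s = 10.29 hours.

10.29 hours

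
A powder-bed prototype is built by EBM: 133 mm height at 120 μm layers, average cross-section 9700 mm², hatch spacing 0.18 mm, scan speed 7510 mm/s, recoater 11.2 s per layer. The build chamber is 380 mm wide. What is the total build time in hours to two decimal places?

5.66 hours

Layer count = ceil(133 / 0.12) = 1109.
Scan path per layer: 9700 / 0.18 → 53888.9 mm.
Beam time per layer = 53888.9 / 7510 = 7.1756 s.
Per-layer time = 7.1756 + 11.2 = 18.3756 s.
Total: 1109 × 18.3756 s = 20378.5404 s → 5.66 hours.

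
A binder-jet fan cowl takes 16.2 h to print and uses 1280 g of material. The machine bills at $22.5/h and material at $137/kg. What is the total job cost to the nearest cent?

$539.86

Machine cost = 22.5 × 16.2 = $364.50.
Material charge = 137 × 1280/1000, so $175.36.
Job cost: 364.50 + 175.36 = $539.86.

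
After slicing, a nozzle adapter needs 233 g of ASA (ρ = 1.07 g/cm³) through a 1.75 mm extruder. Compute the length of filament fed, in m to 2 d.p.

Volume = 233 g / 1.07 g·cm⁻³ = 217.757 cm³ = 217757 mm³.
Cross-section of 1.75 mm filament: π·(1.75/2)² = 2.4053 mm².
Length = 217757 / 2.4053 = 90532.16 mm = 90.53 m.

90.53 m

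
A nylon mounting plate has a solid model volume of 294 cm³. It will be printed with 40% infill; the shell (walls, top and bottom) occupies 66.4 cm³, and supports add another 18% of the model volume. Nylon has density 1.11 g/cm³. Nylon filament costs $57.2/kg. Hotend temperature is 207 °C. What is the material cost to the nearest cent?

$13.36

Interior volume = 294 − 66.4 = 227.6 cm³.
Infill volume = 0.40 × 227.6 = 91.04 cm³.
Support = 0.18 × 294, so 52.92 cm³.
Total extruded = 66.4 + 91.04 + 52.92, so 210.36 cm³.
Mass: 210.36 × 1.11 → 233.4996 g.
At $57.2/kg: 233.4996/1000 × 57.2 = $13.36.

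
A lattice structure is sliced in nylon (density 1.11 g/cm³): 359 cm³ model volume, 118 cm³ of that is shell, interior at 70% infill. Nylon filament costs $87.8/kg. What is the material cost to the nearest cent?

$27.94

Volume inside the shell: 359 − 118 → 241 cm³.
Infill volume = 0.70 × 241, so 168.7 cm³.
Deposited volume = 118 + 168.7, so 286.7 cm³.
Mass = 286.7 × 1.11, so 318.237 g.
Cost = 318.237 g / 1000 × $87.8/kg = $27.94.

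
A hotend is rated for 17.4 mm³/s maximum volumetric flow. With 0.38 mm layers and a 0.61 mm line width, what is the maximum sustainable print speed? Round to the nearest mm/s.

75 mm/s

A = 0.38 × 0.61, so 0.2318 mm².
Max speed = 17.4 / 0.2318 = 75.06 ≈ 75 mm/s.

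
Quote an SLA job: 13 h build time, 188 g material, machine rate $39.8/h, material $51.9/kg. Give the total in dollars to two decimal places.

Time charge = 39.8 × 13, so $517.40.
Material charge: 51.9 × 188/1000 → $9.7572.
Total = 517.40 + 9.7572 = 527.1572 ≈ $527.16.

$527.16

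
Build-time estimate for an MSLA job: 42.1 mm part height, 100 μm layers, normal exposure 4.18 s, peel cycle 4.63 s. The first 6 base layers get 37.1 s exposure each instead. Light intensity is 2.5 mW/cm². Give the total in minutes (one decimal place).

Layer count = ceil(42.1 / 0.1) = 421.
Bottom layers = 6 × (37.1 + 4.63), so 250.38 s.
Normal layers = 415 × (4.18 + 4.63) = 3656.15 s.
Sum: 250.38 + 3656.15 = 3906.53 s → 65.1 minutes.

65.1 minutes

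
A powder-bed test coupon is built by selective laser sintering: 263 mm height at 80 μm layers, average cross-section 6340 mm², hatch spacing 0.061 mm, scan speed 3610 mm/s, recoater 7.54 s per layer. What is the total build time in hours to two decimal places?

Number of layers: 263 / 0.08 → 3288 (rounded up).
Per-layer scan distance = 6340 / 0.061 = 103934.4 mm.
Per-layer scan time = 103934.4 / 3610 = 28.7907 s.
Time per layer: 28.7907 + 7.54 → 36.3307 s.
Total: 3288 × 36.3307 s = 119455.3416 s → 33.18 hours.

33.18 hours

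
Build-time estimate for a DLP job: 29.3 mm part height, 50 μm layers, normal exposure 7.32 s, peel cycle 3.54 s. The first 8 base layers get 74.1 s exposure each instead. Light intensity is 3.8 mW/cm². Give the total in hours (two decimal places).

1.92 hours

Layers = ⌈29.3/0.05⌉ = 586.
Base layers: 8 × (74.1 + 3.54) → 621.12 s.
Regular layers: 578 × (7.32 + 3.54) → 6277.08 s.
Total = 621.12 + 6277.08 = 6898.2 s = 1.92 hours.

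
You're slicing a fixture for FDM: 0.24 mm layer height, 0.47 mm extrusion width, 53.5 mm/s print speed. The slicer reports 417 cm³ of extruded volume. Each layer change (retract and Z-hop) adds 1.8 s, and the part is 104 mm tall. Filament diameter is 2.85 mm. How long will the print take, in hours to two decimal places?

Extrusion cross-section = 0.24 × 0.47 = 0.1128 mm².
Toolpath length = 417 cm³ / 0.1128 mm² = 417000 / 0.1128 = 3696808.5 mm.
Print-move time: 3696808.5 / 53.5 → 69099.2 s.
Number of layers: 104 / 0.24 → 434 (rounded up).
Layer-change overhead = 434 × 1.8, so 781.2 s.
Total = 69099.2 + 781.2 = 69880.4 s = 19.41 hours.

19.41 hours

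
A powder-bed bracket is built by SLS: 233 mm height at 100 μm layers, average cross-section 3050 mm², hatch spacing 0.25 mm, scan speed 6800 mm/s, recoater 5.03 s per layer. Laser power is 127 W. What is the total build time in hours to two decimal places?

4.42 hours

Number of layers: 233 / 0.1 → 2330 (rounded up).
Hatch length per layer: 3050 / 0.25 → 12200 mm.
Per-layer scan time: 12200 / 6800 → 1.7941 s.
Time per layer = 1.7941 + 5.03, so 6.8241 s.
Total: 2330 × 6.8241 s = 15900.153 s → 4.42 hours.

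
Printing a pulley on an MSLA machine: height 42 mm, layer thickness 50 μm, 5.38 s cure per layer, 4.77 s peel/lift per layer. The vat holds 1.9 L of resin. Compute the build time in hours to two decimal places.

2.37 hours

Layers = ⌈42/0.05⌉ = 840.
Each layer takes = 5.38 + 4.77 = 10.15 s.
Total = 840 × 10.15 = 8526 s = 2.37 hours.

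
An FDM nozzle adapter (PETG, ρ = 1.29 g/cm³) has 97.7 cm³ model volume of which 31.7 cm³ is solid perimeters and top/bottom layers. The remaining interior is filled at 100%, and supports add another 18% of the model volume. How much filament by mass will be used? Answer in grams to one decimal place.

148.7 g

Interior volume = 97.7 − 31.7 = 66 cm³.
Infill volume = 1.00 × 66, so 66 cm³.
Support = 0.18 × 97.7, so 17.586 cm³.
Total printed volume = 31.7 + 66 + 17.586, so 115.286 cm³.
Mass: 115.286 × 1.29 → 148.71894 g.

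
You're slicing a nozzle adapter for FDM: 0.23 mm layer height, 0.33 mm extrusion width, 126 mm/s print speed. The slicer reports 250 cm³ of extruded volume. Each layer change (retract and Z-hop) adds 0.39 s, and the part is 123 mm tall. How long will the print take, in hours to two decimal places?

7.32 hours

Line area = 0.23 × 0.33 = 0.0759 mm².
Total extruded path = 250000/0.0759 = 3293807.6 mm.
Print-move time = 3293807.6 / 126, so 26141.3 s.
Layers = ⌈123/0.23⌉ = 535.
Layer-change overhead = 535 × 0.39 = 208.65 s.
Altogether 26141.3 + 208.65 = 26349.95 s, i.e. 7.32 hours.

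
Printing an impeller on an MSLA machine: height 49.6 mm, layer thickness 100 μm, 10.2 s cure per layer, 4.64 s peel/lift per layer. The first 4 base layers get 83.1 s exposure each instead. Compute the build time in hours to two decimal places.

2.13 hours

Layers = ⌈49.6/0.1⌉ = 496.
Burn-in layers = 4 × (83.1 + 4.64) = 350.96 s.
Normal layers = 492 × (10.2 + 4.64), so 7301.28 s.
Total = 350.96 + 7301.28 = 7652.24 s = 2.13 hours.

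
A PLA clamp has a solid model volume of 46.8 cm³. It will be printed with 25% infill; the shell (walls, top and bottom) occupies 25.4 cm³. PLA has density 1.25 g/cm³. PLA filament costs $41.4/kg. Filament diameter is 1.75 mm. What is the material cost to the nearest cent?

$1.59

Volume inside the shell: 46.8 − 25.4 → 21.4 cm³.
Infill deposited = 0.25 × 21.4 = 5.35 cm³.
Total extruded = 25.4 + 5.35, so 30.75 cm³.
Mass = 30.75 × 1.25, so 38.4375 g.
Cost = 38.4375 g / 1000 × $41.4/kg = $1.59.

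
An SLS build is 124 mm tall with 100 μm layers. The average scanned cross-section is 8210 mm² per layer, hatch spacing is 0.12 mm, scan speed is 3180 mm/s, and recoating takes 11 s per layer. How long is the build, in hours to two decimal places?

11.20 hours

Number of layers: 124 / 0.1 → 1240 (rounded up).
Hatch length per layer: 8210 / 0.12 → 68416.7 mm.
Scan time per layer: 68416.7 / 3180 → 21.5147 s.
Layer cycle: 21.5147 + 11 → 32.5147 s.
Build time = 1240 × 32.5147 = 40318.228 s = 11.20 hours.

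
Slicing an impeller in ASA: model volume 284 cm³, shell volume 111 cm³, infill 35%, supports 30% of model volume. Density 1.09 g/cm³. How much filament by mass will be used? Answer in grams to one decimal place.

279.9 g

Interior volume = 284 − 111 = 173 cm³.
Infill deposited = 0.35 × 173 = 60.55 cm³.
Support = 0.30 × 284, so 85.2 cm³.
Total extruded: 111 + 60.55 + 85.2 → 256.75 cm³.
Mass = 256.75 × 1.09 = 279.8575 g.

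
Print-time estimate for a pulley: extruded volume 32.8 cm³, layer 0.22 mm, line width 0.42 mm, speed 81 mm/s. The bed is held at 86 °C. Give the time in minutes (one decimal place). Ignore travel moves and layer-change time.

73.0 minutes

Line area = 0.22 × 0.42, so 0.0924 mm².
Toolpath length = 32.8 cm³ / 0.0924 mm² = 32800 / 0.0924 = 354978.4 mm.
Time extruding: 354978.4 / 81 → 4382.4 s.
That's 4382.4 s → 73.0 minutes.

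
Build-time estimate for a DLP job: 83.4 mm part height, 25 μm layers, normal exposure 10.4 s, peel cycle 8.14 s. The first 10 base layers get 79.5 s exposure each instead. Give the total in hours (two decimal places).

17.37 hours

Number of layers: 83.4 / 0.025 → 3336 (rounded up).
Bottom layers = 10 × (79.5 + 8.14) = 876.4 s.
Regular layers = 3326 × (10.4 + 8.14) = 61664.04 s.
Total = 876.4 + 61664.04 = 62540.44 s = 17.37 hours.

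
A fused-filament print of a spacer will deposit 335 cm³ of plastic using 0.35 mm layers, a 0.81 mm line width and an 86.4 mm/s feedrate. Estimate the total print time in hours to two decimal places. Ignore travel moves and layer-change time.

3.80 hours

Line area = 0.35 × 0.81 = 0.2835 mm².
Toolpath length = 335 cm³ / 0.2835 mm² = 335000 / 0.2835 = 1181657.8 mm.
Print-move time: 1181657.8 / 86.4 → 13676.6 s.
In the requested units: 13676.6 s = 3.80 hours.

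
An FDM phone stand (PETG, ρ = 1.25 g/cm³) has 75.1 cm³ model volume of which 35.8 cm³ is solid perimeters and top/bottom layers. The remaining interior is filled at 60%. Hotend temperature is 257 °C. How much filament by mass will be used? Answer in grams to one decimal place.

Interior volume: 75.1 − 35.8 → 39.3 cm³.
Infill volume = 0.60 × 39.3 = 23.58 cm³.
Deposited volume: 35.8 + 23.58 → 59.38 cm³.
Mass = 59.38 × 1.25, so 74.225 g.

74.2 g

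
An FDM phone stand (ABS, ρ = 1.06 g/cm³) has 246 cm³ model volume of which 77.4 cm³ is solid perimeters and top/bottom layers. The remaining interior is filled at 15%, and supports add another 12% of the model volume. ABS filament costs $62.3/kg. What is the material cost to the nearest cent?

Volume inside the shell = 246 − 77.4 = 168.6 cm³.
Infill deposited: 0.15 × 168.6 → 25.29 cm³.
Support = 0.12 × 246 = 29.52 cm³.
Total printed volume = 77.4 + 25.29 + 29.52 = 132.21 cm³.
Mass: 132.21 × 1.06 → 140.1426 g.
At $62.3/kg: 140.1426/1000 × 62.3 = $8.73.

$8.73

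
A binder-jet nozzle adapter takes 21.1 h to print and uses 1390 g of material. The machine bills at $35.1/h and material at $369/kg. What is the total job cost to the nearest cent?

$1253.52

Time charge = 35.1 × 21.1 = $740.61.
Material cost = 369 × 1390/1000 = $512.91.
Job cost: 740.61 + 512.91 = $1253.52.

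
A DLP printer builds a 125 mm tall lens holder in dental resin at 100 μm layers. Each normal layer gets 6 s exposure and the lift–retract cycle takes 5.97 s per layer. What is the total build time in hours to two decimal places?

Number of layers: 125 / 0.1 → 1250 (rounded up).
Cycle time: 6 + 5.97 → 11.97 s.
Build time: 1250 × 11.97 s = 14962.5 s, i.e. 4.16 hours.

4.16 hours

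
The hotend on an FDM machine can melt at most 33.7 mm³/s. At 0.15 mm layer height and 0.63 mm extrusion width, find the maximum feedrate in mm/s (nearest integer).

Bead cross-section = 0.15 × 0.63, so 0.0945 mm².
Max speed = 33.7 / 0.0945 = 356.61 ≈ 357 mm/s.

357 mm/s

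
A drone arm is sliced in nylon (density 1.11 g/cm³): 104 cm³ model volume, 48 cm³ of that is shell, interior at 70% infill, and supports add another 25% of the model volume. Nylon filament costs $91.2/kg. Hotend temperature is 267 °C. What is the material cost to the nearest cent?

Volume inside the shell: 104 − 48 → 56 cm³.
Infill deposited = 0.70 × 56 = 39.2 cm³.
Support = 0.25 × 104, so 26 cm³.
Total extruded = 48 + 39.2 + 26, so 113.2 cm³.
Mass = 113.2 × 1.11 = 125.652 g.
At $91.2/kg: 125.652/1000 × 91.2 = $11.46.

$11.46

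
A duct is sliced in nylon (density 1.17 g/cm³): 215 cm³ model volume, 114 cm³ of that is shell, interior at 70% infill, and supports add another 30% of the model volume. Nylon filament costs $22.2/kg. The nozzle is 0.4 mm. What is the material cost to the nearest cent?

Infill region: 215 − 114 → 101 cm³.
Infill deposited = 0.70 × 101 = 70.7 cm³.
Support = 0.30 × 215 = 64.5 cm³.
Total printed volume: 114 + 70.7 + 64.5 → 249.2 cm³.
Mass: 249.2 × 1.17 → 291.564 g.
At $22.2/kg: 291.564/1000 × 22.2 = $6.47.

$6.47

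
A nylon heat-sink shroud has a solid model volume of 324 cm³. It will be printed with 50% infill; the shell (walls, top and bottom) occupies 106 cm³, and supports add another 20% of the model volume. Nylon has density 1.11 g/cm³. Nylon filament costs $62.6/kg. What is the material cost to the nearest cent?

Interior volume = 324 − 106, so 218 cm³.
Infill volume = 0.50 × 218, so 109 cm³.
Support = 0.20 × 324, so 64.8 cm³.
Total extruded: 106 + 109 + 64.8 → 279.8 cm³.
Mass = 279.8 × 1.11 = 310.578 g.
Cost = 310.578 g / 1000 × $62.6/kg = $19.44.

$19.44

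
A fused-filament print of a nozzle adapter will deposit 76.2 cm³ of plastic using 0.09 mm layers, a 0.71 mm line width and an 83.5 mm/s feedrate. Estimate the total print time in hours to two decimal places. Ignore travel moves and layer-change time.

3.97 hours

Extrusion cross-section: 0.09 × 0.71 → 0.0639 mm².
Toolpath length = 76.2 cm³ / 0.0639 mm² = 76200 / 0.0639 = 1192488.3 mm.
Extrusion time = 1192488.3 / 83.5, so 14281.3 s.
In the requested units: 14281.3 s = 3.97 hours.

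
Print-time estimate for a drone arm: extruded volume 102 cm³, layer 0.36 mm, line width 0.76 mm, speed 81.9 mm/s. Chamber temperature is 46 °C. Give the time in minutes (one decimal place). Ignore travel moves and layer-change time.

Line area: 0.36 × 0.76 → 0.2736 mm².
Path length: 102000 mm³ / 0.2736 mm² → 372807 mm.
Extrusion time: 372807 / 81.9 → 4552 s.
In the requested units: 4552 s = 75.9 minutes.

75.9 minutes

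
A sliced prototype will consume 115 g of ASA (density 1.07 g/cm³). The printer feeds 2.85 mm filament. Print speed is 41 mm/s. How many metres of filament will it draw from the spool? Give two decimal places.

Volume = 115 g / 1.07 g·cm⁻³ = 107.4766 cm³ = 107476.6 mm³.
A = π r² = π × 1.425² = 6.3794 mm².
Length = 107476.6 / 6.3794 = 16847.45 mm = 16.85 m.

16.85 m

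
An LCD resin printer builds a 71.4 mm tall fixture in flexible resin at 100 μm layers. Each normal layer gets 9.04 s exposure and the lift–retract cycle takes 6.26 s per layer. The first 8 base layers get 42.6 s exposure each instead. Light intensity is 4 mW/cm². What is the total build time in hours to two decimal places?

3.11 hours

Number of layers: 71.4 / 0.1 → 714 (rounded up).
Burn-in layers = 8 × (42.6 + 6.26) = 390.88 s.
Regular layers = 706 × (9.04 + 6.26), so 10801.8 s.
Total = 390.88 + 10801.8 = 11192.68 s = 3.11 hours.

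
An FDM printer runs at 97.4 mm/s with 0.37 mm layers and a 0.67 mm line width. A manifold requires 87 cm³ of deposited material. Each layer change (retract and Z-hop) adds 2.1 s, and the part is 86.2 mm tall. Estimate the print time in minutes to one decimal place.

68.2 minutes

Bead cross-section = 0.37 × 0.67, so 0.2479 mm².
Total extruded path = 87000/0.2479 = 350948 mm.
Time extruding = 350948 / 97.4 = 3603.2 s.
Number of layers: 86.2 / 0.37 → 233 (rounded up).
Non-print overhead: 233 × 2.1 → 489.3 s.
Altogether 3603.2 + 489.3 = 4092.5 s, i.e. 68.2 minutes.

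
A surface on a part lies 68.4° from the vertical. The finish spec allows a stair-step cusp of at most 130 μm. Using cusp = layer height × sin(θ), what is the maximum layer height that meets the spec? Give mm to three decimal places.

sin(68.4°) = 0.9298; t_max = 0.13/0.9298 = 0.140 mm.

0.140 mm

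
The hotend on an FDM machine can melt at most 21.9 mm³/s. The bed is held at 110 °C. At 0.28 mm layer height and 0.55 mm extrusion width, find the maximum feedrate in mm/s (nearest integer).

142 mm/s

Extrusion cross-section = 0.28 × 0.55, so 0.154 mm².
v_max = Q/A = 21.9/0.154 = 142.21 mm/s → 142 mm/s.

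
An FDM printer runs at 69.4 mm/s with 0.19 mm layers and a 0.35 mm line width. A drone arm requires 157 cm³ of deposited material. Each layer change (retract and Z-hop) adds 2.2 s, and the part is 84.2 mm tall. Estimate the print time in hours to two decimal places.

Extrusion cross-section = 0.19 × 0.35, so 0.0665 mm².
Toolpath length = 157 cm³ / 0.0665 mm² = 157000 / 0.0665 = 2360902.3 mm.
Print-move time = 2360902.3 / 69.4 = 34018.8 s.
Number of layers: 84.2 / 0.19 → 444 (rounded up).
Non-print overhead = 444 × 2.2, so 976.8 s.
Total = 34018.8 + 976.8 = 34995.6 s = 9.72 hours.

9.72 hours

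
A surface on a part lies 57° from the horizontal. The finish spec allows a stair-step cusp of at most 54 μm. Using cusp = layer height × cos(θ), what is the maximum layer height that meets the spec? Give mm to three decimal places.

0.099 mm

cos(57°) = 0.5446; t_max = 0.054/0.5446 = 0.099 mm.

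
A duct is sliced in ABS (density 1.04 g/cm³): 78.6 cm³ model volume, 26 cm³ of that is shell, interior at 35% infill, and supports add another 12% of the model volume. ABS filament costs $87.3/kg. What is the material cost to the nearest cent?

Interior volume = 78.6 − 26, so 52.6 cm³.
Infill deposited: 0.35 × 52.6 → 18.41 cm³.
Support: 0.12 × 78.6 → 9.432 cm³.
Deposited volume = 26 + 18.41 + 9.432 = 53.842 cm³.
Mass: 53.842 × 1.04 → 55.99568 g.
Cost = 55.99568 g / 1000 × $87.3/kg = $4.89.

$4.89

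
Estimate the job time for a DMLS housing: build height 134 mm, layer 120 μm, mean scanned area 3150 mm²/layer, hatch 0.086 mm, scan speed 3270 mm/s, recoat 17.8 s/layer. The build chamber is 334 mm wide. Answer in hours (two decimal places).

9.00 hours

Number of layers: 134 / 0.12 → 1117 (rounded up).
Per-layer scan distance = 3150 / 0.086 = 36627.9 mm.
Scan time per layer = 36627.9 / 3270, so 11.2012 s.
Time per layer = 11.2012 + 17.8, so 29.0012 s.
Build time = 1117 × 29.0012 = 32394.3404 s = 9.00 hours.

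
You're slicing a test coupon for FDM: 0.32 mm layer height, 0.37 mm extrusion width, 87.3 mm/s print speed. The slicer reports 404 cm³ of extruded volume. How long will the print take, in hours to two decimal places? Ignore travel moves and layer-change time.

10.86 hours

Line area = 0.32 × 0.37 = 0.1184 mm².
Toolpath length = 404 cm³ / 0.1184 mm² = 404000 / 0.1184 = 3412162.2 mm.
Time extruding = 3412162.2 / 87.3, so 39085.5 s.
39085.5 s = 10.86 hours.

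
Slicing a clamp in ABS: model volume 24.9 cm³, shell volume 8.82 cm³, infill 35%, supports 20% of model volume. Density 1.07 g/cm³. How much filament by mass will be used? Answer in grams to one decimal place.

Volume inside the shell: 24.9 − 8.82 → 16.08 cm³.
Infill volume: 0.35 × 16.08 → 5.628 cm³.
Support = 0.20 × 24.9, so 4.98 cm³.
Deposited volume = 8.82 + 5.628 + 4.98, so 19.428 cm³.
Mass = 19.428 × 1.07 = 20.78796 g.

20.8 g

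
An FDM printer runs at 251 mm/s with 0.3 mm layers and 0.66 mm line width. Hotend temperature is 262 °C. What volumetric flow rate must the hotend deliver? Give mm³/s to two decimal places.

Extrusion cross-section = 0.3 × 0.66, so 0.198 mm².
Q = v·A = 251 × 0.198 = 49.70 mm³/s.

49.70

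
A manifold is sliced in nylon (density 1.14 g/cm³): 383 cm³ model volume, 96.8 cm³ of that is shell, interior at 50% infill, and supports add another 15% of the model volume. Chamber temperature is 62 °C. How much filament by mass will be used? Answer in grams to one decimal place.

339.0 g

Infill region: 383 − 96.8 → 286.2 cm³.
Deposited infill = 0.50 × 286.2, so 143.1 cm³.
Support = 0.15 × 383 = 57.45 cm³.
Total extruded = 96.8 + 143.1 + 57.45 = 297.35 cm³.
Mass: 297.35 × 1.14 → 338.979 g.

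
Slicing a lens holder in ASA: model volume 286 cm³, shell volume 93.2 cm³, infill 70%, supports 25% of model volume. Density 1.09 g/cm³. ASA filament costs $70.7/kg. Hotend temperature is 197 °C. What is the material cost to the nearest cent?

Infill region = 286 − 93.2 = 192.8 cm³.
Infill deposited = 0.70 × 192.8 = 134.96 cm³.
Support = 0.25 × 286 = 71.5 cm³.
Total extruded = 93.2 + 134.96 + 71.5, so 299.66 cm³.
Mass: 299.66 × 1.09 → 326.6294 g.
At $70.7/kg: 326.6294/1000 × 70.7 = $23.09.

$23.09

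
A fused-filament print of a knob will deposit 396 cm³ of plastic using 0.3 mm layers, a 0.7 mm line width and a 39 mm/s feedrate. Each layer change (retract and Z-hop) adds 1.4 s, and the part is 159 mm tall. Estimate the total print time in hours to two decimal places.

13.64 hours

Bead cross-section: 0.3 × 0.7 → 0.21 mm².
Toolpath length = 396 cm³ / 0.21 mm² = 396000 / 0.21 = 1885714.3 mm.
Extrusion time = 1885714.3 / 39, so 48351.6 s.
Number of layers: 159 / 0.3 → 530 (rounded up).
Z-hop total = 530 × 1.4 = 742 s.
Total = 48351.6 + 742 = 49093.6 s = 13.64 hours.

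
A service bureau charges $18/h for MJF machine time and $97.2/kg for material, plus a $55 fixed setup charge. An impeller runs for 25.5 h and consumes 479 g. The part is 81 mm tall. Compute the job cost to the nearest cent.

Time charge: 18 × 25.5 → $459.00.
Material charge = 97.2 × 479/1000, so $46.5588.
Adding setup: 459.00 + 46.5588 + 55 → 560.5588 ≈ $560.56.

$560.56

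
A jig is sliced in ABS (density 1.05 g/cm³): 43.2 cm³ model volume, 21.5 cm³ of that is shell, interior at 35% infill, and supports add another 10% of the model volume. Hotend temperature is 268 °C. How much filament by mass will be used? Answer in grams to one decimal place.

35.1 g

Volume inside the shell = 43.2 − 21.5 = 21.7 cm³.
Deposited infill = 0.35 × 21.7, so 7.595 cm³.
Support = 0.10 × 43.2, so 4.32 cm³.
Total extruded: 21.5 + 7.595 + 4.32 → 33.415 cm³.
Mass: 33.415 × 1.05 → 35.08575 g.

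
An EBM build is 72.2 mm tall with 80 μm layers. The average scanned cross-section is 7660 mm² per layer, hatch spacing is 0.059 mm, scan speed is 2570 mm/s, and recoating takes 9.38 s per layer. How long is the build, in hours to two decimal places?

15.02 hours

Layer count = ceil(72.2 / 0.08) = 903.
Scan path per layer = 7660 / 0.059 = 129830.5 mm.
Per-layer scan time: 129830.5 / 2570 → 50.5177 s.
Per-layer time = 50.5177 + 9.38, so 59.8977 s.
Build time = 903 × 59.8977 = 54087.6231 s = 15.02 hours.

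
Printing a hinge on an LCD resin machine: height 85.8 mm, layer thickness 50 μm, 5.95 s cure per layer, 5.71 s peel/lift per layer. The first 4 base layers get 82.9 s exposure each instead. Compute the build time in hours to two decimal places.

Number of layers: 85.8 / 0.05 → 1716 (rounded up).
Bottom layers: 4 × (82.9 + 5.71) → 354.44 s.
Regular layers = 1712 × (5.95 + 5.71), so 19961.92 s.
Sum: 354.44 + 19961.92 = 20316.36 s → 5.64 hours.

5.64 hours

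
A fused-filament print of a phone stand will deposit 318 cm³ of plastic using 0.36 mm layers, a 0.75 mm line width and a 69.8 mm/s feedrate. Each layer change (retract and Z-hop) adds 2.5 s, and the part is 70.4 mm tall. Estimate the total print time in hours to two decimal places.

Extrusion cross-section = 0.36 × 0.75 = 0.27 mm².
Toolpath length = 318 cm³ / 0.27 mm² = 318000 / 0.27 = 1177777.8 mm.
Print-move time = 1177777.8 / 69.8 = 16873.6 s.
Layers = ⌈70.4/0.36⌉ = 196.
Z-hop total = 196 × 2.5 = 490 s.
Altogether 16873.6 + 490 = 17363.6 s, i.e. 4.82 hours.

4.82 hours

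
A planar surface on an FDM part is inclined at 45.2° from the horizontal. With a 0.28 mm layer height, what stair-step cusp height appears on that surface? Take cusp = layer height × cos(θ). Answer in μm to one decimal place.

Cusp = layer height × cos(45.2°) = 0.28 × 0.7046 = 0.197288 mm = 197.3 μm.

197.3 μm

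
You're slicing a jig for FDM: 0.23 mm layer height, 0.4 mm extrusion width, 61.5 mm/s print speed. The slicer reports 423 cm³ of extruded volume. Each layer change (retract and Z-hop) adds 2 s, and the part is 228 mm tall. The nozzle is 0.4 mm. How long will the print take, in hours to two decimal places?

21.32 hours

Bead cross-section = 0.23 × 0.4, so 0.092 mm².
Total extruded path = 423000/0.092 = 4597826.1 mm.
Time extruding = 4597826.1 / 61.5, so 74761.4 s.
Layer count = ceil(228 / 0.23) = 992.
Non-print overhead = 992 × 2 = 1984 s.
Altogether 74761.4 + 1984 = 76745.4 s, i.e. 21.32 hours.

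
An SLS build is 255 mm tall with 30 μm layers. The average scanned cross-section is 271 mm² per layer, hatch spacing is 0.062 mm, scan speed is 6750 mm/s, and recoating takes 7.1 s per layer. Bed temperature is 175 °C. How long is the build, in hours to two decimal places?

18.29 hours

Layer count = ceil(255 / 0.03) = 8500.
Per-layer scan distance = 271 / 0.062 = 4371 mm.
Laser time per layer = 4371 / 6750, so 0.6476 s.
Per-layer time = 0.6476 + 7.1, so 7.7476 s.
8500 layers × 7.7476 s/layer = 65854.6 s, i.e. 18.29 hours.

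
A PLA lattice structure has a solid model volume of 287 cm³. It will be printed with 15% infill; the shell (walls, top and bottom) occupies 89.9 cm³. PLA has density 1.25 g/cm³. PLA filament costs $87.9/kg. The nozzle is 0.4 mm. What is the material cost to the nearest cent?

Infill region = 287 − 89.9 = 197.1 cm³.
Infill deposited = 0.15 × 197.1, so 29.565 cm³.
Deposited volume = 89.9 + 29.565 = 119.465 cm³.
Mass = 119.465 × 1.25 = 149.33125 g.
Cost = 149.33125 g / 1000 × $87.9/kg = $13.13.

$13.13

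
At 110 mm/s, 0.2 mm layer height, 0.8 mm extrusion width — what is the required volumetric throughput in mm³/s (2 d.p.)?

17.60

Bead cross-section = 0.2 × 0.8, so 0.16 mm².
Volumetric flow = 110 × 0.16 = 17.60 mm³/s.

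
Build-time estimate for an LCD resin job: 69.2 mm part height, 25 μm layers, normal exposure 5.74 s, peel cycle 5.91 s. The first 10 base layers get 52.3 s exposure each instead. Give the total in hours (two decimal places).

Layers = ⌈69.2/0.025⌉ = 2768.
Burn-in layers = 10 × (52.3 + 5.91) = 582.1 s.
Remaining layers: 2758 × (5.74 + 5.91) → 32130.7 s.
Total = 582.1 + 32130.7 = 32712.8 s = 9.09 hours.

9.09 hours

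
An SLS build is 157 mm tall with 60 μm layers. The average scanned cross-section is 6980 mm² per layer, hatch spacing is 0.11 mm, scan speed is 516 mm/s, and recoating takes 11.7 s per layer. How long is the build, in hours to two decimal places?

97.90 hours

Layers = ⌈157/0.06⌉ = 2617.
Hatch length per layer: 6980 / 0.11 → 63454.5 mm.
Scan time per layer = 63454.5 / 516, so 122.9738 s.
Time per layer: 122.9738 + 11.7 → 134.6738 s.
2617 layers × 134.6738 s/layer = 352441.3346 s, i.e. 97.90 hours.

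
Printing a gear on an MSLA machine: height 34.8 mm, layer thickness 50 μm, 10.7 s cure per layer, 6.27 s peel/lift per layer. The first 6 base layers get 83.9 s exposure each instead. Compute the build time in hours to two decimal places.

Layer count = ceil(34.8 / 0.05) = 696.
Burn-in layers = 6 × (83.9 + 6.27), so 541.02 s.
Regular layers = 690 × (10.7 + 6.27) = 11709.3 s.
Total = 541.02 + 11709.3 = 12250.32 s = 3.40 hours.

3.40 hours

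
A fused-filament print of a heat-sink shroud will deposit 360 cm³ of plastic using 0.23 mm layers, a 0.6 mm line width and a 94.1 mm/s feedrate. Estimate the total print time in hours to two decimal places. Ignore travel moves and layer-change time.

Bead cross-section = 0.23 × 0.6, so 0.138 mm².
Path length: 360000 mm³ / 0.138 mm² → 2608695.7 mm.
Extrusion time = 2608695.7 / 94.1, so 27722.6 s.
In the requested units: 27722.6 s = 7.70 hours.

7.70 hours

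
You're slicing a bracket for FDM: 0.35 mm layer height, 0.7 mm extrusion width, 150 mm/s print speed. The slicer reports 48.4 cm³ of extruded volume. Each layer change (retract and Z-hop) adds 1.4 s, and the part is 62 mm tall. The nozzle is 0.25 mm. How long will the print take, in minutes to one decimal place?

Extrusion cross-section: 0.35 × 0.7 → 0.245 mm².
Path length: 48400 mm³ / 0.245 mm² → 197551 mm.
Print-move time = 197551 / 150 = 1317 s.
Layer count = ceil(62 / 0.35) = 178.
Z-hop total = 178 × 1.4 = 249.2 s.
Total = 1317 + 249.2 = 1566.2 s = 26.1 minutes.

26.1 minutes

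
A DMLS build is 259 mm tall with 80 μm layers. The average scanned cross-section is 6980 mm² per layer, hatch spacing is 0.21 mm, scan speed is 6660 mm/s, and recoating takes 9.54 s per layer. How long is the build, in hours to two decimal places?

13.07 hours

Layer count = ceil(259 / 0.08) = 3238.
Scan path per layer = 6980 / 0.21 = 33238.1 mm.
Per-layer scan time = 33238.1 / 6660, so 4.9907 s.
Layer cycle = 4.9907 + 9.54 = 14.5307 s.
3238 layers × 14.5307 s/layer = 47050.4066 s, i.e. 13.07 hours.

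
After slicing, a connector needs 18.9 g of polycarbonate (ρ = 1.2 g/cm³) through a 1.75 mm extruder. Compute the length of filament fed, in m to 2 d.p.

Extruded volume: 18.9/1.2 = 15.75 cm³ (15750 mm³).
A = π r² = π × 0.875² = 2.4053 mm².
Length = 15750 / 2.4053 = 6548.04 mm = 6.55 m.

6.55 m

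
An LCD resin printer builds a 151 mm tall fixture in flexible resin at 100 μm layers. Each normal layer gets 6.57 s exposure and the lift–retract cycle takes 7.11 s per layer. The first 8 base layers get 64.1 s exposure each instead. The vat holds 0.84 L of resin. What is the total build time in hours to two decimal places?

Layers = ⌈151/0.1⌉ = 1510.
Bottom layers = 8 × (64.1 + 7.11), so 569.68 s.
Remaining layers: 1502 × (6.57 + 7.11) → 20547.36 s.
Total = 569.68 + 20547.36 = 21117.04 s = 5.87 hours.

5.87 hours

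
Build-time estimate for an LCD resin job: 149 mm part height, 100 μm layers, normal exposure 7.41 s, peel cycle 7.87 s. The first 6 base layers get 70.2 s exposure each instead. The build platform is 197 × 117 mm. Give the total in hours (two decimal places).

Number of layers: 149 / 0.1 → 1490 (rounded up).
Base layers = 6 × (70.2 + 7.87), so 468.42 s.
Remaining layers = 1484 × (7.41 + 7.87), so 22675.52 s.
Sum: 468.42 + 22675.52 = 23143.94 s → 6.43 hours.

6.43 hours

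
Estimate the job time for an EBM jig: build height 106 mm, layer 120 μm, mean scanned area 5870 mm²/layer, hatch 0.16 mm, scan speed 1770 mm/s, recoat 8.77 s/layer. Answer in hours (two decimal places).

7.24 hours

Layers = ⌈106/0.12⌉ = 884.
Hatch length per layer = 5870 / 0.16 = 36687.5 mm.
Scan time per layer: 36687.5 / 1770 → 20.7274 s.
Layer cycle: 20.7274 + 8.77 → 29.4974 s.
884 layers × 29.4974 s/layer = 26075.7016 s, i.e. 7.24 hours.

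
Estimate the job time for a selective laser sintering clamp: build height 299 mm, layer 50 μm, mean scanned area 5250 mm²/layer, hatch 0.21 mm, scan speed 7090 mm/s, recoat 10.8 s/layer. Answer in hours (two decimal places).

Layers = ⌈299/0.05⌉ = 5980.
Per-layer scan distance: 5250 / 0.21 → 25000 mm.
Laser time per layer: 25000 / 7090 → 3.5261 s.
Layer cycle = 3.5261 + 10.8, so 14.3261 s.
Total: 5980 × 14.3261 s = 85670.078 s → 23.80 hours.

23.80 hours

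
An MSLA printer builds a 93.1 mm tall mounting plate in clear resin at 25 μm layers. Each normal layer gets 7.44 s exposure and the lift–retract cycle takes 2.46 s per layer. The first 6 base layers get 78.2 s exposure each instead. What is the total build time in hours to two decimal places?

10.36 hours

Layers = ⌈93.1/0.025⌉ = 3724.
Bottom layers: 6 × (78.2 + 2.46) → 483.96 s.
Regular layers = 3718 × (7.44 + 2.46) = 36808.2 s.
Sum: 483.96 + 36808.2 = 37292.16 s → 10.36 hours.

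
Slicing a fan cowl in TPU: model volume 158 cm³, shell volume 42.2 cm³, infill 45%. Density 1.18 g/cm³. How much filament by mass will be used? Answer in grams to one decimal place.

Volume inside the shell = 158 − 42.2, so 115.8 cm³.
Infill deposited: 0.45 × 115.8 → 52.11 cm³.
Total printed volume: 42.2 + 52.11 → 94.31 cm³.
Mass = 94.31 × 1.18, so 111.2858 g.

111.3 g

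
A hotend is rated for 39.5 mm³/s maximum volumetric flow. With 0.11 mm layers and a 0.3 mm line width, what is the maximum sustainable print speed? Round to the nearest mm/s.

A = 0.11 × 0.3, so 0.033 mm².
Max speed = 39.5 / 0.033 = 1196.97 ≈ 1197 mm/s.

1197 mm/s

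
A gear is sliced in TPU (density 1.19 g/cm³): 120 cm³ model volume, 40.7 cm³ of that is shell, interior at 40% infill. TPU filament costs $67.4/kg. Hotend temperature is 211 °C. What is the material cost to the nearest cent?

$5.81

Infill region = 120 − 40.7, so 79.3 cm³.
Infill deposited = 0.40 × 79.3, so 31.72 cm³.
Total printed volume = 40.7 + 31.72, so 72.42 cm³.
Mass = 72.42 × 1.19, so 86.1798 g.
At $67.4/kg: 86.1798/1000 × 67.4 = $5.81.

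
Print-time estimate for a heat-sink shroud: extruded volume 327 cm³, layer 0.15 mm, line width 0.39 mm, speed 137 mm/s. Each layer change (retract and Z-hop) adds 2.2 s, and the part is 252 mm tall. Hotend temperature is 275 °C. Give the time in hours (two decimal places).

Line area = 0.15 × 0.39 = 0.0585 mm².
Path length: 327000 mm³ / 0.0585 mm² → 5589743.6 mm.
Print-move time = 5589743.6 / 137, so 40801 s.
Layer count = ceil(252 / 0.15) = 1680.
Z-hop total = 1680 × 2.2, so 3696 s.
Total = 40801 + 3696 = 44497 s = 12.36 hours.

12.36 hours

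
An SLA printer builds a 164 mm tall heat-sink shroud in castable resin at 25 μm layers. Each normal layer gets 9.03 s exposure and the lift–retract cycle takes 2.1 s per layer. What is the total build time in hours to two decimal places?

20.28 hours

Number of layers: 164 / 0.025 → 6560 (rounded up).
Per-layer time: 9.03 + 2.1 → 11.13 s.
Build time: 6560 × 11.13 s = 73012.8 s, i.e. 20.28 hours.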